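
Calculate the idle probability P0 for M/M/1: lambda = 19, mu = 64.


P0 = 1 - rho = 1 - 19/64 = 0.7031

0.7031


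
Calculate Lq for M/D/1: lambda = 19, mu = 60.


M/D/1: Lq = rho^2 / (2*(1-rho)) where rho = 19/60; Lq = 0.07

0.07


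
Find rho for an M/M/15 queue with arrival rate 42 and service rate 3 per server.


rho = lambda/(c*mu) = 42/(15*3) = 0.9333

0.9333


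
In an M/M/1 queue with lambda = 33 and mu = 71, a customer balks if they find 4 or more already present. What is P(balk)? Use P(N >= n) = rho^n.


P(N >= 4) = rho^4 = (33/71)^4 = 0.0467

0.0467


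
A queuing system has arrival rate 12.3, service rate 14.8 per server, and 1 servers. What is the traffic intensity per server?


rho = lambda / (c * mu) = 12.3 / (1 * 14.8) = 0.8311

0.8311


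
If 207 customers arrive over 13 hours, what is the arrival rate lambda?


lambda = total arrivals / time = 207 / 13 = 15.92 per hour

15.92 per hour


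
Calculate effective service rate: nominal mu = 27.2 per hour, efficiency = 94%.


Effective rate = mu * efficiency = 27.2 * 0.94 = 25.57 per hour

25.57 per hour


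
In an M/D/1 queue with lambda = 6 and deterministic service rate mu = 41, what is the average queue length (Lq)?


M/D/1: Lq = rho^2 / (2*(1-rho)) where rho = 6/41; Lq = 0.01

0.01


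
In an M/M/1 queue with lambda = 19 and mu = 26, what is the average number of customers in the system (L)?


rho = 19/26; L = rho/(1-rho) = 2.71

2.71


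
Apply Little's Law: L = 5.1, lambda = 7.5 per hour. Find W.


W = L / lambda = 5.1 / 7.5 = 0.68 hours

0.68 hours


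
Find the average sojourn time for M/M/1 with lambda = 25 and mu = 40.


W = 1/(mu - lambda) = 1/(40 - 25) = 0.0667 hours

0.0667 hours


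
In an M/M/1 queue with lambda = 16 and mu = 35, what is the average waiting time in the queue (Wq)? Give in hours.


rho = 16/35; Wq = rho/(mu - lambda) = 0.0241 hours

0.0241 hours


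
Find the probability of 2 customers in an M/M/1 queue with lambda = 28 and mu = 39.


rho = 28/39; P(n) = (1-rho)*rho^n = (1-28/39)*(28/39)^2 = 0.1454

0.1454


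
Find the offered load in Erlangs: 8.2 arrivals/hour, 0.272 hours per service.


Offered load a = lambda * E[S] = 8.2 * 0.272 = 2.23 Erlangs

2.23 Erlangs


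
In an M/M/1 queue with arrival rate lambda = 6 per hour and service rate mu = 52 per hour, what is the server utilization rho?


rho = lambda/mu = 6/52 = 0.1154

0.1154


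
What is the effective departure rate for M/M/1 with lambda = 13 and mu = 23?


For a stable queue (lambda < mu), throughput = lambda = 13 per hour

13 per hour


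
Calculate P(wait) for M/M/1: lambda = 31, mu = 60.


P(wait) = rho = lambda/mu = 31/60 = 0.5167

0.5167


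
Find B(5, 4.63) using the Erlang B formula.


B(N,A) = (A^N/N!) / sum(A^k/k!, k=0..N) with N=5, A=4.63 = 0.2541

0.2541


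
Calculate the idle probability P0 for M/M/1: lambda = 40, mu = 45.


P0 = 1 - rho = 1 - 40/45 = 0.1111

0.1111


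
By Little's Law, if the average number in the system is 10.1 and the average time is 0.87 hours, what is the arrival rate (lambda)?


lambda = L / W = 10.1 / 0.87 = 11.61 per hour

11.61 per hour


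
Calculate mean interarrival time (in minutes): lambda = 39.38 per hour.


Mean interarrival time = 60/lambda = 60/39.38 = 1.52 minutes

1.52 minutes


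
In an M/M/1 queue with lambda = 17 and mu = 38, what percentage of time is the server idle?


Idle fraction = (1 - rho) * 100 = (1 - 17/38) * 100 = 55.3%

55.3%


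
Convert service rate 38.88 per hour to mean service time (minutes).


Mean service time = 60/mu = 60/38.88 = 1.54 minutes

1.54 minutes


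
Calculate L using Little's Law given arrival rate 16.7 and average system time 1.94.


L = lambda * W = 16.7 * 1.94 = 32.4

32.4


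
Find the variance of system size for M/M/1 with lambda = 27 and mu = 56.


rho = 27/56; Var(N) = rho/(1-rho)^2 = 1.8

1.8


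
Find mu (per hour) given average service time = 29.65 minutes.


mu = 60 / avg_service_time = 60 / 29.65 = 2.02 per hour

2.02 per hour


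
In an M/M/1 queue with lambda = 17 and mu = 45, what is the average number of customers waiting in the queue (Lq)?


rho = 17/45; Lq = rho^2/(1-rho) = 0.23

0.23


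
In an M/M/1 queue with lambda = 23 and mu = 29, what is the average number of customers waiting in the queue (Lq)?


rho = 23/29; Lq = rho^2/(1-rho) = 3.04

3.04


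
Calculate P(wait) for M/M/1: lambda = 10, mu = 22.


P(wait) = rho = lambda/mu = 10/22 = 0.4545

0.4545


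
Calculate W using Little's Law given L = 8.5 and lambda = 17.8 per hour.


W = L / lambda = 8.5 / 17.8 = 0.4775 hours

0.4775 hours


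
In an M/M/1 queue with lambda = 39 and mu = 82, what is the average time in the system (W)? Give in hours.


W = 1/(mu - lambda) = 1/(82 - 39) = 0.0233 hours

0.0233 hours


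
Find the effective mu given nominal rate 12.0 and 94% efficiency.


Effective rate = mu * efficiency = 12.0 * 0.94 = 11.28 per hour

11.28 per hour


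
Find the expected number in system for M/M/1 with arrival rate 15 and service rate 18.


rho = 15/18; L = rho/(1-rho) = 5.0

5.0


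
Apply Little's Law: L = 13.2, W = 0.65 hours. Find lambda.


lambda = L / W = 13.2 / 0.65 = 20.31 per hour

20.31 per hour


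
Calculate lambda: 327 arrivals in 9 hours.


lambda = total arrivals / time = 327 / 9 = 36.33 per hour

36.33 per hour


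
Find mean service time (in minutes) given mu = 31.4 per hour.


Mean service time = 60/mu = 60/31.4 = 1.91 minutes

1.91 minutes


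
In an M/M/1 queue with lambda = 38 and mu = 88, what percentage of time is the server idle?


Idle fraction = (1 - rho) * 100 = (1 - 38/88) * 100 = 56.8%

56.8%


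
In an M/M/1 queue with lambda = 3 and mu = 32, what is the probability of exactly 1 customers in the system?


rho = 3/32; P(n) = (1-rho)*rho^n = (1-3/32)*(3/32)^1 = 0.085

0.085


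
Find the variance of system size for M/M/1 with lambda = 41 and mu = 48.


rho = 41/48; Var(N) = rho/(1-rho)^2 = 40.16

40.16


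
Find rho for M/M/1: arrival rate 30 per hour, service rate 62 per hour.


rho = lambda/mu = 30/62 = 0.4839

0.4839


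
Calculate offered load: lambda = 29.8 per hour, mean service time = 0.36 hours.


Offered load a = lambda * E[S] = 29.8 * 0.36 = 10.73 Erlangs

10.73 Erlangs


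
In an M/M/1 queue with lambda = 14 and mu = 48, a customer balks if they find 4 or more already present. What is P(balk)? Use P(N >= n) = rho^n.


P(N >= 4) = rho^4 = (14/48)^4 = 0.0072

0.0072


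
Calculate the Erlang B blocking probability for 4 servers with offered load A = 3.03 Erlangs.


B(N,A) = (A^N/N!) / sum(A^k/k!, k=0..N) with N=4, A=3.03 = 0.2094

0.2094


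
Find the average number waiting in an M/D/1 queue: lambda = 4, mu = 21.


M/D/1: Lq = rho^2 / (2*(1-rho)) where rho = 4/21; Lq = 0.02

0.02


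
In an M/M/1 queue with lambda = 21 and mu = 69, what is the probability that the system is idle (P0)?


P0 = 1 - rho = 1 - 21/69 = 0.6957

0.6957


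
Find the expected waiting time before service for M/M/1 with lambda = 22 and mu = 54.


rho = 22/54; Wq = rho/(mu - lambda) = 0.0127 hours

0.0127 hours


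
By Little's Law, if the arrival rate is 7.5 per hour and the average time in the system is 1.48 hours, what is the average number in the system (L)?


L = lambda * W = 7.5 * 1.48 = 11.1

11.1


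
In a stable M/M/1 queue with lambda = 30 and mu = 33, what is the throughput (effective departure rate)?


For a stable queue (lambda < mu), throughput = lambda = 30 per hour

30 per hour


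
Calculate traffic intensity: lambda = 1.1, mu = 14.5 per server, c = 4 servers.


rho = lambda / (c * mu) = 1.1 / (4 * 14.5) = 0.019

0.019


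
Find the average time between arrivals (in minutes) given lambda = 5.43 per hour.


Mean interarrival time = 60/lambda = 60/5.43 = 11.05 minutes

11.05 minutes


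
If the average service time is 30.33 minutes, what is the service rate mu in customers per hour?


mu = 60 / avg_service_time = 60 / 30.33 = 1.98 per hour

1.98 per hour


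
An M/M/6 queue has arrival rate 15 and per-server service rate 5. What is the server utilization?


rho = lambda/(c*mu) = 15/(6*5) = 0.5

0.5


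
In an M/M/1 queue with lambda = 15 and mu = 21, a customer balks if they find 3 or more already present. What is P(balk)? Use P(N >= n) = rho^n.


P(N >= 3) = rho^3 = (15/21)^3 = 0.3644

0.3644


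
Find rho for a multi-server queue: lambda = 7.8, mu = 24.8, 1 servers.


rho = lambda / (c * mu) = 7.8 / (1 * 24.8) = 0.3145

0.3145


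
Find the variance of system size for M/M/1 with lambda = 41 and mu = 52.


rho = 41/52; Var(N) = rho/(1-rho)^2 = 17.62

17.62


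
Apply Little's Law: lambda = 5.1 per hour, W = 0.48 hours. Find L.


L = lambda * W = 5.1 * 0.48 = 2.45

2.45


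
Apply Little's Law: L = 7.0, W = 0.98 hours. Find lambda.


lambda = L / W = 7.0 / 0.98 = 7.14 per hour

7.14 per hour


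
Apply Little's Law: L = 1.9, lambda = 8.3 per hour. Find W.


W = L / lambda = 1.9 / 8.3 = 0.2289 hours

0.2289 hours


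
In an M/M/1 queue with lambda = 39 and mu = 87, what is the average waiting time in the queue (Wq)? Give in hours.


rho = 39/87; Wq = rho/(mu - lambda) = 0.0093 hours

0.0093 hours


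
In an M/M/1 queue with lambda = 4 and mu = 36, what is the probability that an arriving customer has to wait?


P(wait) = rho = lambda/mu = 4/36 = 0.1111

0.1111


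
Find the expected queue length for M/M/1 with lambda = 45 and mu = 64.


rho = 45/64; Lq = rho^2/(1-rho) = 1.67

1.67


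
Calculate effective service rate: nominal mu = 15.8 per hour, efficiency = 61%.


Effective rate = mu * efficiency = 15.8 * 0.61 = 9.64 per hour

9.64 per hour


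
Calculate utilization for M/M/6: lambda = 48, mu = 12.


rho = lambda/(c*mu) = 48/(6*12) = 0.6667

0.6667


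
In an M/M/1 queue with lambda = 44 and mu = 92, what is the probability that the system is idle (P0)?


P0 = 1 - rho = 1 - 44/92 = 0.5217

0.5217


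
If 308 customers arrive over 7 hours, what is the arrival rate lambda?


lambda = total arrivals / time = 308 / 7 = 44.0 per hour

44.0 per hour


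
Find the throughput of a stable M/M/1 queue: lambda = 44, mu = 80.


For a stable queue (lambda < mu), throughput = lambda = 44 per hour

44 per hour


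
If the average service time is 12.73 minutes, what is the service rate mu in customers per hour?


mu = 60 / avg_service_time = 60 / 12.73 = 4.71 per hour

4.71 per hour


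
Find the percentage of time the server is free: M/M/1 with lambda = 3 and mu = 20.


Idle fraction = (1 - rho) * 100 = (1 - 3/20) * 100 = 85.0%

85.0%


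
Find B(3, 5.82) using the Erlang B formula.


B(N,A) = (A^N/N!) / sum(A^k/k!, k=0..N) with N=3, A=5.82 = 0.5804

0.5804


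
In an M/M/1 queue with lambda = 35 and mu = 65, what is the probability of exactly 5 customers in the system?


rho = 35/65; P(n) = (1-rho)*rho^n = (1-35/65)*(35/65)^5 = 0.0209

0.0209


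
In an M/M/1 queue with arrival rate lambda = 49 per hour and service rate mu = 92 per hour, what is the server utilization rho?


rho = lambda/mu = 49/92 = 0.5326

0.5326


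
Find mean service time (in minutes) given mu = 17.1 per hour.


Mean service time = 60/mu = 60/17.1 = 3.51 minutes

3.51 minutes


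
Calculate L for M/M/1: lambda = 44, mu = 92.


rho = 44/92; L = rho/(1-rho) = 0.92

0.92


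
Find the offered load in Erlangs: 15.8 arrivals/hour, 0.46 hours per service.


Offered load a = lambda * E[S] = 15.8 * 0.46 = 7.27 Erlangs

7.27 Erlangs


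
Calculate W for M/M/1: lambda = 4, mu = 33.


W = 1/(mu - lambda) = 1/(33 - 4) = 0.0345 hours

0.0345 hours


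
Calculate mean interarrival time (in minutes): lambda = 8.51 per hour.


Mean interarrival time = 60/lambda = 60/8.51 = 7.05 minutes

7.05 minutes


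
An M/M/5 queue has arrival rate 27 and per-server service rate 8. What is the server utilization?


rho = lambda/(c*mu) = 27/(5*8) = 0.675

0.675


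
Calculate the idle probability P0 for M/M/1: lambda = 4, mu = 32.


P0 = 1 - rho = 1 - 4/32 = 0.875

0.875


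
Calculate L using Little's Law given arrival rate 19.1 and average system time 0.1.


L = lambda * W = 19.1 * 0.1 = 1.91

1.91


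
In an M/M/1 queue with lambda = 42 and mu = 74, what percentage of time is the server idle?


Idle fraction = (1 - rho) * 100 = (1 - 42/74) * 100 = 43.2%

43.2%


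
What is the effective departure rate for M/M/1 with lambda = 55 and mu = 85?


For a stable queue (lambda < mu), throughput = lambda = 55 per hour

55 per hour


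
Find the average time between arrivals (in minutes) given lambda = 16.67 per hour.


Mean interarrival time = 60/lambda = 60/16.67 = 3.6 minutes

3.6 minutes


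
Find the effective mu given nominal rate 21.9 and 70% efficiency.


Effective rate = mu * efficiency = 21.9 * 0.7 = 15.33 per hour

15.33 per hour


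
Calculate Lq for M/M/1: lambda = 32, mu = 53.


rho = 32/53; Lq = rho^2/(1-rho) = 0.92

0.92


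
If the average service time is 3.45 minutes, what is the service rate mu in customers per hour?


mu = 60 / avg_service_time = 60 / 3.45 = 17.39 per hour

17.39 per hour


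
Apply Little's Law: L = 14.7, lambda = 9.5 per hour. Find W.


W = L / lambda = 14.7 / 9.5 = 1.5474 hours

1.5474 hours


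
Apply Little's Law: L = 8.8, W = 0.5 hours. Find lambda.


lambda = L / W = 8.8 / 0.5 = 17.6 per hour

17.6 per hour


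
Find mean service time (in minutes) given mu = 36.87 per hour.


Mean service time = 60/mu = 60/36.87 = 1.63 minutes

1.63 minutes


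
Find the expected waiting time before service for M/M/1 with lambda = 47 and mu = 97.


rho = 47/97; Wq = rho/(mu - lambda) = 0.0097 hours

0.0097 hours


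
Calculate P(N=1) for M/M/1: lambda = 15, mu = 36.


rho = 15/36; P(n) = (1-rho)*rho^n = (1-15/36)*(15/36)^1 = 0.2431

0.2431


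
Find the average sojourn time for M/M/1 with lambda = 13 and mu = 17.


W = 1/(mu - lambda) = 1/(17 - 13) = 0.25 hours

0.25 hours


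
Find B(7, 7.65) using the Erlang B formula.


B(N,A) = (A^N/N!) / sum(A^k/k!, k=0..N) with N=7, A=7.65 = 0.288

0.288


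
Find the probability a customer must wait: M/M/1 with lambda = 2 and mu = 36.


P(wait) = rho = lambda/mu = 2/36 = 0.0556

0.0556


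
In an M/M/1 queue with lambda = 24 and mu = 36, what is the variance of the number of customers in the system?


rho = 24/36; Var(N) = rho/(1-rho)^2 = 6.0

6.0


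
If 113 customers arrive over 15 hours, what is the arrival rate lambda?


lambda = total arrivals / time = 113 / 15 = 7.53 per hour

7.53 per hour


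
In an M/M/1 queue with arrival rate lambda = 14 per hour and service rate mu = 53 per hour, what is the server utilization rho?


rho = lambda/mu = 14/53 = 0.2642

0.2642


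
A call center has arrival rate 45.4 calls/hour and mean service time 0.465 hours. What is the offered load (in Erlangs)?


Offered load a = lambda * E[S] = 45.4 * 0.465 = 21.11 Erlangs

21.11 Erlangs


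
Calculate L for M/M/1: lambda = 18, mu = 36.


rho = 18/36; L = rho/(1-rho) = 1.0

1.0


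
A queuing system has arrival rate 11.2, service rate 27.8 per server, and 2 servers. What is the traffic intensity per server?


rho = lambda / (c * mu) = 11.2 / (2 * 27.8) = 0.2014

0.2014


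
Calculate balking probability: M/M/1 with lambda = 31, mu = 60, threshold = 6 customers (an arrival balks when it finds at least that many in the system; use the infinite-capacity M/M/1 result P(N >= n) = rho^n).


P(N >= 6) = rho^6 = (31/60)^6 = 0.019

0.019


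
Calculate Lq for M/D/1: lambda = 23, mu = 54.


M/D/1: Lq = rho^2 / (2*(1-rho)) where rho = 23/54; Lq = 0.16

0.16


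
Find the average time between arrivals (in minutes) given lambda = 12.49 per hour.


Mean interarrival time = 60/lambda = 60/12.49 = 4.8 minutes

4.8 minutes


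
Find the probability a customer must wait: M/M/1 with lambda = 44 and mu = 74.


P(wait) = rho = lambda/mu = 44/74 = 0.5946

0.5946


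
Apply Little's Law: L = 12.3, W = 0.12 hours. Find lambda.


lambda = L / W = 12.3 / 0.12 = 102.5 per hour

102.5 per hour


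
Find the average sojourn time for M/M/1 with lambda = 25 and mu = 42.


W = 1/(mu - lambda) = 1/(42 - 25) = 0.0588 hours

0.0588 hours


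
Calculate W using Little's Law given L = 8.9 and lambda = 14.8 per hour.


W = L / lambda = 8.9 / 14.8 = 0.6014 hours

0.6014 hours


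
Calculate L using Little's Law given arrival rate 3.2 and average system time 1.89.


L = lambda * W = 3.2 * 1.89 = 6.05

6.05


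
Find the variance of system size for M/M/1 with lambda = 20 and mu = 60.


rho = 20/60; Var(N) = rho/(1-rho)^2 = 0.75

0.75


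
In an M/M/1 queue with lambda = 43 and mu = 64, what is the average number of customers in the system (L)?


rho = 43/64; L = rho/(1-rho) = 2.05

2.05


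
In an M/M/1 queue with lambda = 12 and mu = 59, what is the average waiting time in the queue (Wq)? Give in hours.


rho = 12/59; Wq = rho/(mu - lambda) = 0.0043 hours

0.0043 hours


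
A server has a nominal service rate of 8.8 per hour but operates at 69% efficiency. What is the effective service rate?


Effective rate = mu * efficiency = 8.8 * 0.69 = 6.07 per hour

6.07 per hour


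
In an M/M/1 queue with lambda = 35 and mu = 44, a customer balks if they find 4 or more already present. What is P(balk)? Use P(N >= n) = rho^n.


P(N >= 4) = rho^4 = (35/44)^4 = 0.4004

0.4004


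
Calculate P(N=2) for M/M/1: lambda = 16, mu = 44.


rho = 16/44; P(n) = (1-rho)*rho^n = (1-16/44)*(16/44)^2 = 0.0841

0.0841


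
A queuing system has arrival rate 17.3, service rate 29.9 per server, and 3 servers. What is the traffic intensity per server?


rho = lambda / (c * mu) = 17.3 / (3 * 29.9) = 0.1929

0.1929


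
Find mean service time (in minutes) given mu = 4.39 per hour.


Mean service time = 60/mu = 60/4.39 = 13.67 minutes

13.67 minutes


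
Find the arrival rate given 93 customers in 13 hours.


lambda = total arrivals / time = 93 / 13 = 7.15 per hour

7.15 per hour


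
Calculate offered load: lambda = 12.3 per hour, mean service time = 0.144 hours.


Offered load a = lambda * E[S] = 12.3 * 0.144 = 1.77 Erlangs

1.77 Erlangs


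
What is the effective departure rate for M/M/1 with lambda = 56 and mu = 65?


For a stable queue (lambda < mu), throughput = lambda = 56 per hour

56 per hour


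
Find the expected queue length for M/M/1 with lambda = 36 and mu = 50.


rho = 36/50; Lq = rho^2/(1-rho) = 1.85

1.85


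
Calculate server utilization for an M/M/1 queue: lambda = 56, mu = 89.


rho = lambda/mu = 56/89 = 0.6292

0.6292


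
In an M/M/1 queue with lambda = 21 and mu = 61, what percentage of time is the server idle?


Idle fraction = (1 - rho) * 100 = (1 - 21/61) * 100 = 65.6%

65.6%


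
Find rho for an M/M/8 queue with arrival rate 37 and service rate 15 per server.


rho = lambda/(c*mu) = 37/(8*15) = 0.3083

0.3083


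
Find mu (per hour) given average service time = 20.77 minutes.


mu = 60 / avg_service_time = 60 / 20.77 = 2.89 per hour

2.89 per hour


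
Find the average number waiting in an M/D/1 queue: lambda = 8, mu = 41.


M/D/1: Lq = rho^2 / (2*(1-rho)) where rho = 8/41; Lq = 0.02

0.02


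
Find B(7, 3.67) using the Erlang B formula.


B(N,A) = (A^N/N!) / sum(A^k/k!, k=0..N) with N=7, A=3.67 = 0.0469

0.0469


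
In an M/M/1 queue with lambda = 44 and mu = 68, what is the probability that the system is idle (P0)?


P0 = 1 - rho = 1 - 44/68 = 0.3529

0.3529


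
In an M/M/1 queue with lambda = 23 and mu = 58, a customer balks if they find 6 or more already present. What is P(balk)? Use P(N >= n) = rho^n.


P(N >= 6) = rho^6 = (23/58)^6 = 0.0039

0.0039


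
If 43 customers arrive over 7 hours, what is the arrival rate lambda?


lambda = total arrivals / time = 43 / 7 = 6.14 per hour

6.14 per hour


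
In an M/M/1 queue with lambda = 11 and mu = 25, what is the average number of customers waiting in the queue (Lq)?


rho = 11/25; Lq = rho^2/(1-rho) = 0.35

0.35


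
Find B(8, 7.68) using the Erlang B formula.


B(N,A) = (A^N/N!) / sum(A^k/k!, k=0..N) with N=8, A=7.68 = 0.2177

0.2177


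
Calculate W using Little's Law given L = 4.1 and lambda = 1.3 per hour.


W = L / lambda = 4.1 / 1.3 = 3.1538 hours

3.1538 hours


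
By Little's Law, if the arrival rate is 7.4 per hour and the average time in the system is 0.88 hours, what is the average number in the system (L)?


L = lambda * W = 7.4 * 0.88 = 6.51

6.51


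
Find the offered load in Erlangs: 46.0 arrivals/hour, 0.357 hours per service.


Offered load a = lambda * E[S] = 46.0 * 0.357 = 16.42 Erlangs

16.42 Erlangs


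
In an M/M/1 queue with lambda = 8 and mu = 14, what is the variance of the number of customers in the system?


rho = 8/14; Var(N) = rho/(1-rho)^2 = 3.11

3.11


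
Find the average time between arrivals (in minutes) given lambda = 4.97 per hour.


Mean interarrival time = 60/lambda = 60/4.97 = 12.07 minutes

12.07 minutes


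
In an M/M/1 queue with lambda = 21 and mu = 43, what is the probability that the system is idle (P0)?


P0 = 1 - rho = 1 - 21/43 = 0.5116

0.5116


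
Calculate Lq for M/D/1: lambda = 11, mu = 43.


M/D/1: Lq = rho^2 / (2*(1-rho)) where rho = 11/43; Lq = 0.04

0.04


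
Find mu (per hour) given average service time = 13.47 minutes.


mu = 60 / avg_service_time = 60 / 13.47 = 4.45 per hour

4.45 per hour


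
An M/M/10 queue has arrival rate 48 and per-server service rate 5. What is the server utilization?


rho = lambda/(c*mu) = 48/(10*5) = 0.96

0.96


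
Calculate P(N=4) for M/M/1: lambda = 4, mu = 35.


rho = 4/35; P(n) = (1-rho)*rho^n = (1-4/35)*(4/35)^4 = 0.0002

0.0002


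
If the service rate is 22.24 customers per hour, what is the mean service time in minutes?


Mean service time = 60/mu = 60/22.24 = 2.7 minutes

2.7 minutes


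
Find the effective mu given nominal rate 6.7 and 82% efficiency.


Effective rate = mu * efficiency = 6.7 * 0.82 = 5.49 per hour

5.49 per hour


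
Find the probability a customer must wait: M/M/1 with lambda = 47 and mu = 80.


P(wait) = rho = lambda/mu = 47/80 = 0.5875

0.5875


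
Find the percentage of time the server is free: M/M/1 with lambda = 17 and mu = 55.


Idle fraction = (1 - rho) * 100 = (1 - 17/55) * 100 = 69.1%

69.1%


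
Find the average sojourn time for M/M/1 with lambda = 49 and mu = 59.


W = 1/(mu - lambda) = 1/(59 - 49) = 0.1 hours

0.1 hours


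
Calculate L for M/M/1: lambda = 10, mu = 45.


rho = 10/45; L = rho/(1-rho) = 0.29

0.29


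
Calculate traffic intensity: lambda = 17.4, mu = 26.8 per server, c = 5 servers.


rho = lambda / (c * mu) = 17.4 / (5 * 26.8) = 0.1299

0.1299


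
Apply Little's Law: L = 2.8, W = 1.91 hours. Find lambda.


lambda = L / W = 2.8 / 1.91 = 1.47 per hour

1.47 per hour


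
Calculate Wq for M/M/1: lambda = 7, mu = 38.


rho = 7/38; Wq = rho/(mu - lambda) = 0.0059 hours

0.0059 hours


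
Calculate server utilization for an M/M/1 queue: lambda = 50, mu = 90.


rho = lambda/mu = 50/90 = 0.5556

0.5556


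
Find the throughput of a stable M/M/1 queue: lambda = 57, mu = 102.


For a stable queue (lambda < mu), throughput = lambda = 57 per hour

57 per hour


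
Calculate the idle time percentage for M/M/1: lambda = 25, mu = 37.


Idle fraction = (1 - rho) * 100 = (1 - 25/37) * 100 = 32.4%

32.4%


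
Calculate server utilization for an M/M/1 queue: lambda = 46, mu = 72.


rho = lambda/mu = 46/72 = 0.6389

0.6389


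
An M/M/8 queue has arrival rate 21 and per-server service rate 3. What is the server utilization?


rho = lambda/(c*mu) = 21/(8*3) = 0.875

0.875


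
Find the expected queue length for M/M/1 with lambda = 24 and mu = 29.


rho = 24/29; Lq = rho^2/(1-rho) = 3.97

3.97


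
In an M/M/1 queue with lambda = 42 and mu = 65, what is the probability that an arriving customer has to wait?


P(wait) = rho = lambda/mu = 42/65 = 0.6462

0.6462


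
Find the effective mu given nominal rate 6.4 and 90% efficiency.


Effective rate = mu * efficiency = 6.4 * 0.9 = 5.76 per hour

5.76 per hour


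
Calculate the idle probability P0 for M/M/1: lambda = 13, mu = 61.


P0 = 1 - rho = 1 - 13/61 = 0.7869

0.7869


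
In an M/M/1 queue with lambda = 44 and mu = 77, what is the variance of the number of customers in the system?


rho = 44/77; Var(N) = rho/(1-rho)^2 = 3.11

3.11


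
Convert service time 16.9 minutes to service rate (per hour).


mu = 60 / avg_service_time = 60 / 16.9 = 3.55 per hour

3.55 per hour


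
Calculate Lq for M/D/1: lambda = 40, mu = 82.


M/D/1: Lq = rho^2 / (2*(1-rho)) where rho = 40/82; Lq = 0.23

0.23


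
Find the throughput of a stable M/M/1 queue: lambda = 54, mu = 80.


For a stable queue (lambda < mu), throughput = lambda = 54 per hour

54 per hour


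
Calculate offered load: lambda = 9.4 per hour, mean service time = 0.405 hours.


Offered load a = lambda * E[S] = 9.4 * 0.405 = 3.81 Erlangs

3.81 Erlangs


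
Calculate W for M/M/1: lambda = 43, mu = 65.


W = 1/(mu - lambda) = 1/(65 - 43) = 0.0455 hours

0.0455 hours


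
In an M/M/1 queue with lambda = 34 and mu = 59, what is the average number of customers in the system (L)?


rho = 34/59; L = rho/(1-rho) = 1.36

1.36


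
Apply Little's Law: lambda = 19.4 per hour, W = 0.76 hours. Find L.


L = lambda * W = 19.4 * 0.76 = 14.74

14.74


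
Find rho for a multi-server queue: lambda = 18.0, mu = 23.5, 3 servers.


rho = lambda / (c * mu) = 18.0 / (3 * 23.5) = 0.2553

0.2553


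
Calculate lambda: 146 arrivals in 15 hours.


lambda = total arrivals / time = 146 / 15 = 9.73 per hour

9.73 per hour


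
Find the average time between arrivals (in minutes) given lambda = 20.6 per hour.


Mean interarrival time = 60/lambda = 60/20.6 = 2.91 minutes

2.91 minutes


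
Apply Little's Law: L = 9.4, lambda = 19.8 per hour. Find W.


W = L / lambda = 9.4 / 19.8 = 0.4747 hours

0.4747 hours


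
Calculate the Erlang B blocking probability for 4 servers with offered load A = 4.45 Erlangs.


B(N,A) = (A^N/N!) / sum(A^k/k!, k=0..N) with N=4, A=4.45 = 0.3523

0.3523


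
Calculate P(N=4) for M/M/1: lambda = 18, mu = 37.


rho = 18/37; P(n) = (1-rho)*rho^n = (1-18/37)*(18/37)^4 = 0.0288

0.0288


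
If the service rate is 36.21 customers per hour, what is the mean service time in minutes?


Mean service time = 60/mu = 60/36.21 = 1.66 minutes

1.66 minutes


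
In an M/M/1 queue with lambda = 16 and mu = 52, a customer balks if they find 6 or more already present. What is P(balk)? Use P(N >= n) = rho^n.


P(N >= 6) = rho^6 = (16/52)^6 = 0.0008

0.0008


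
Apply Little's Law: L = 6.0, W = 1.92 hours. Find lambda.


lambda = L / W = 6.0 / 1.92 = 3.13 per hour

3.13 per hour


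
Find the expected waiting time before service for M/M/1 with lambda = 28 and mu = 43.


rho = 28/43; Wq = rho/(mu - lambda) = 0.0434 hours

0.0434 hours


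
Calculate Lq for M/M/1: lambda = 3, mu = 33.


rho = 3/33; Lq = rho^2/(1-rho) = 0.01

0.01


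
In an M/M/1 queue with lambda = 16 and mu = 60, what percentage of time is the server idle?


Idle fraction = (1 - rho) * 100 = (1 - 16/60) * 100 = 73.3%

73.3%


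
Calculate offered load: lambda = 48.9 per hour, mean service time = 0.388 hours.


Offered load a = lambda * E[S] = 48.9 * 0.388 = 18.97 Erlangs

18.97 Erlangs


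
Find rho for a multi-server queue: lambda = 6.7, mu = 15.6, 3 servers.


rho = lambda / (c * mu) = 6.7 / (3 * 15.6) = 0.1432

0.1432


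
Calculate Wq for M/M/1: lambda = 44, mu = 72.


rho = 44/72; Wq = rho/(mu - lambda) = 0.0218 hours

0.0218 hours


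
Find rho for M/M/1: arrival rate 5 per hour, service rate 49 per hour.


rho = lambda/mu = 5/49 = 0.102

0.102


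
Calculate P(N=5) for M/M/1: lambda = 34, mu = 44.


rho = 34/44; P(n) = (1-rho)*rho^n = (1-34/44)*(34/44)^5 = 0.0626

0.0626


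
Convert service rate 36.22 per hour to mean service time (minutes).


Mean service time = 60/mu = 60/36.22 = 1.66 minutes

1.66 minutes


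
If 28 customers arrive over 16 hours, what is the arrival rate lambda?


lambda = total arrivals / time = 28 / 16 = 1.75 per hour

1.75 per hour


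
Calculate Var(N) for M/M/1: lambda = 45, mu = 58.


rho = 45/58; Var(N) = rho/(1-rho)^2 = 15.44

15.44


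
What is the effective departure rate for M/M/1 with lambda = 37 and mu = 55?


For a stable queue (lambda < mu), throughput = lambda = 37 per hour

37 per hour


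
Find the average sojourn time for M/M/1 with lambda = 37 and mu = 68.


W = 1/(mu - lambda) = 1/(68 - 37) = 0.0323 hours

0.0323 hours


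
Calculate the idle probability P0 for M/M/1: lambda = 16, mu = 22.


P0 = 1 - rho = 1 - 16/22 = 0.2727

0.2727


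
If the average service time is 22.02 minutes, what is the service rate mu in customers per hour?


mu = 60 / avg_service_time = 60 / 22.02 = 2.72 per hour

2.72 per hour


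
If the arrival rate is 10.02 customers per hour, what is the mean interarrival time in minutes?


Mean interarrival time = 60/lambda = 60/10.02 = 5.99 minutes

5.99 minutes


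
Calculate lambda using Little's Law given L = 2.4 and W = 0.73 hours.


lambda = L / W = 2.4 / 0.73 = 3.29 per hour

3.29 per hour


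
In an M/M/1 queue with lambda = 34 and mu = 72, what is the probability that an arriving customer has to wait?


P(wait) = rho = lambda/mu = 34/72 = 0.4722

0.4722


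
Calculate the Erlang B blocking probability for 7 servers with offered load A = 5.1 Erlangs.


B(N,A) = (A^N/N!) / sum(A^k/k!, k=0..N) with N=7, A=5.1 = 0.1268

0.1268


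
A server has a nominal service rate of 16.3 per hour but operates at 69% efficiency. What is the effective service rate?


Effective rate = mu * efficiency = 16.3 * 0.69 = 11.25 per hour

11.25 per hour


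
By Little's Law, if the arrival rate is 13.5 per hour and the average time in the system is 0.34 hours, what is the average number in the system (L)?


L = lambda * W = 13.5 * 0.34 = 4.59

4.59


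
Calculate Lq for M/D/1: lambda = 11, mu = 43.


M/D/1: Lq = rho^2 / (2*(1-rho)) where rho = 11/43; Lq = 0.04

0.04


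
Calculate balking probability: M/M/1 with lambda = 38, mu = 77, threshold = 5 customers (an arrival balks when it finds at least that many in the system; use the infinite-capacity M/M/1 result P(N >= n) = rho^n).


P(N >= 5) = rho^5 = (38/77)^5 = 0.0293

0.0293


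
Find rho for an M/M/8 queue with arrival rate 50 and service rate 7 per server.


rho = lambda/(c*mu) = 50/(8*7) = 0.8929

0.8929


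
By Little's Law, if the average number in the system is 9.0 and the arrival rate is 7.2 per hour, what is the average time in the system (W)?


W = L / lambda = 9.0 / 7.2 = 1.25 hours

1.25 hours


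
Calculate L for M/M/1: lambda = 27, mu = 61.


rho = 27/61; L = rho/(1-rho) = 0.79

0.79


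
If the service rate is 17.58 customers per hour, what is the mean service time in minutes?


Mean service time = 60/mu = 60/17.58 = 3.41 minutes

3.41 minutes


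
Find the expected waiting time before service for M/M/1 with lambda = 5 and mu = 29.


rho = 5/29; Wq = rho/(mu - lambda) = 0.0072 hours

0.0072 hours


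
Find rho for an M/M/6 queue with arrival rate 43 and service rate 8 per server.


rho = lambda/(c*mu) = 43/(6*8) = 0.8958

0.8958


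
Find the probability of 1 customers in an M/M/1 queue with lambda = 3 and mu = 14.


rho = 3/14; P(n) = (1-rho)*rho^n = (1-3/14)*(3/14)^1 = 0.1684

0.1684


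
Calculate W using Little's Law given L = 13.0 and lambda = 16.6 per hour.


W = L / lambda = 13.0 / 16.6 = 0.7831 hours

0.7831 hours


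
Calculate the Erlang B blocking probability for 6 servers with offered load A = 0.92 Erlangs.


B(N,A) = (A^N/N!) / sum(A^k/k!, k=0..N) with N=6, A=0.92 = 0.0003

0.0003


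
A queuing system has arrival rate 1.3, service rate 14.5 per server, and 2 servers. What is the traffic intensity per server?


rho = lambda / (c * mu) = 1.3 / (2 * 14.5) = 0.0448

0.0448


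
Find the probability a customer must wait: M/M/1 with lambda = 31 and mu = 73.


P(wait) = rho = lambda/mu = 31/73 = 0.4247

0.4247


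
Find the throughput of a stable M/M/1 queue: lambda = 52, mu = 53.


For a stable queue (lambda < mu), throughput = lambda = 52 per hour

52 per hour


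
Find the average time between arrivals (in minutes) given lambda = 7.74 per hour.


Mean interarrival time = 60/lambda = 60/7.74 = 7.75 minutes

7.75 minutes


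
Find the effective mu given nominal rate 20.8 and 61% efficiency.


Effective rate = mu * efficiency = 20.8 * 0.61 = 12.69 per hour

12.69 per hour


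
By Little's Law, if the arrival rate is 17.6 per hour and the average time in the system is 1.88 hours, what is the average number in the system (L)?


L = lambda * W = 17.6 * 1.88 = 33.09

33.09


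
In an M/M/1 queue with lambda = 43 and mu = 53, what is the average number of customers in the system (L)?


rho = 43/53; L = rho/(1-rho) = 4.3

4.3


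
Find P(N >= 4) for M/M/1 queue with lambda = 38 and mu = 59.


P(N >= 4) = rho^4 = (38/59)^4 = 0.1721

0.1721


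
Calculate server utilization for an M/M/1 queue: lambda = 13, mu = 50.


rho = lambda/mu = 13/50 = 0.26

0.26


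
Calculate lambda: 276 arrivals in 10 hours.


lambda = total arrivals / time = 276 / 10 = 27.6 per hour

27.6 per hour


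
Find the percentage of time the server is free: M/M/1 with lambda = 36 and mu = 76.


Idle fraction = (1 - rho) * 100 = (1 - 36/76) * 100 = 52.6%

52.6%


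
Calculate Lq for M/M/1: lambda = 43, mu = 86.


rho = 43/86; Lq = rho^2/(1-rho) = 0.5

0.5


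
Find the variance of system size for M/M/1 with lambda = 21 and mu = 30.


rho = 21/30; Var(N) = rho/(1-rho)^2 = 7.78

7.78


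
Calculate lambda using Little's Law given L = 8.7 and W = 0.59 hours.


lambda = L / W = 8.7 / 0.59 = 14.75 per hour

14.75 per hour


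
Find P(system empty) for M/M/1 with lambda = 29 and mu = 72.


P0 = 1 - rho = 1 - 29/72 = 0.5972

0.5972


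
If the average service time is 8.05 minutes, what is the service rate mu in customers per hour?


mu = 60 / avg_service_time = 60 / 8.05 = 7.45 per hour

7.45 per hour


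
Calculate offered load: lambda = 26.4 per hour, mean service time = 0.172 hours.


Offered load a = lambda * E[S] = 26.4 * 0.172 = 4.54 Erlangs

4.54 Erlangs


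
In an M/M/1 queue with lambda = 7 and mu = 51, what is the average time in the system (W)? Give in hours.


W = 1/(mu - lambda) = 1/(51 - 7) = 0.0227 hours

0.0227 hours


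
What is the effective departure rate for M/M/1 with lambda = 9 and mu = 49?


For a stable queue (lambda < mu), throughput = lambda = 9 per hour

9 per hour


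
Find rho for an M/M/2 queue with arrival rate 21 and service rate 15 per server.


rho = lambda/(c*mu) = 21/(2*15) = 0.7

0.7


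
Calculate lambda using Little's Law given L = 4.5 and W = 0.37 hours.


lambda = L / W = 4.5 / 0.37 = 12.16 per hour

12.16 per hour


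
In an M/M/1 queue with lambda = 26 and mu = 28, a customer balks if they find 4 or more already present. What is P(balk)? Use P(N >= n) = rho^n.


P(N >= 4) = rho^4 = (26/28)^4 = 0.7435

0.7435


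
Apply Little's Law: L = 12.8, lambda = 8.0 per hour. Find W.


W = L / lambda = 12.8 / 8.0 = 1.6 hours

1.6 hours


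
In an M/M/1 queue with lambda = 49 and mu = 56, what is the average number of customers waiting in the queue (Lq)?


rho = 49/56; Lq = rho^2/(1-rho) = 6.13

6.13


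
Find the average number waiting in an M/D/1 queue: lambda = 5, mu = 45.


M/D/1: Lq = rho^2 / (2*(1-rho)) where rho = 5/45; Lq = 0.01

0.01


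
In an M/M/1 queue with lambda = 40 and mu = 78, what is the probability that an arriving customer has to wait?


P(wait) = rho = lambda/mu = 40/78 = 0.5128

0.5128


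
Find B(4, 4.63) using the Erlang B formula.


B(N,A) = (A^N/N!) / sum(A^k/k!, k=0..N) with N=4, A=4.63 = 0.368

0.368


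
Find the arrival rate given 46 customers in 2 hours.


lambda = total arrivals / time = 46 / 2 = 23.0 per hour

23.0 per hour


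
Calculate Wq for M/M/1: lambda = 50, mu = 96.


rho = 50/96; Wq = rho/(mu - lambda) = 0.0113 hours

0.0113 hours


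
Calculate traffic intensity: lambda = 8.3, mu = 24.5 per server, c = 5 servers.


rho = lambda / (c * mu) = 8.3 / (5 * 24.5) = 0.0678

0.0678


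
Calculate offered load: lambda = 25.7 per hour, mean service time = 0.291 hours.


Offered load a = lambda * E[S] = 25.7 * 0.291 = 7.48 Erlangs

7.48 Erlangs


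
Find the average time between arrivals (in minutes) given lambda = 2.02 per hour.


Mean interarrival time = 60/lambda = 60/2.02 = 29.7 minutes

29.7 minutes


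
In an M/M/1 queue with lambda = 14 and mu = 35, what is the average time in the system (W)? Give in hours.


W = 1/(mu - lambda) = 1/(35 - 14) = 0.0476 hours

0.0476 hours


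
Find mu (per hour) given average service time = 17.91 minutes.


mu = 60 / avg_service_time = 60 / 17.91 = 3.35 per hour

3.35 per hour


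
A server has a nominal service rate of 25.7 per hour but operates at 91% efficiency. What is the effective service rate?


Effective rate = mu * efficiency = 25.7 * 0.91 = 23.39 per hour

23.39 per hour


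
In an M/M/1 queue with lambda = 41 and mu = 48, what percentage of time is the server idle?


Idle fraction = (1 - rho) * 100 = (1 - 41/48) * 100 = 14.6%

14.6%


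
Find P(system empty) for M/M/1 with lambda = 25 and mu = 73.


P0 = 1 - rho = 1 - 25/73 = 0.6575

0.6575


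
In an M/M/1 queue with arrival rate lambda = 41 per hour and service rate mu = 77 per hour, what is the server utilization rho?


rho = lambda/mu = 41/77 = 0.5325

0.5325


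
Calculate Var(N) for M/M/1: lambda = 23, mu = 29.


rho = 23/29; Var(N) = rho/(1-rho)^2 = 18.53

18.53


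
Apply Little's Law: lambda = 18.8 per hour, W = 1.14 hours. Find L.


L = lambda * W = 18.8 * 1.14 = 21.43

21.43


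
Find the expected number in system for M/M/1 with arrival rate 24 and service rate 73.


rho = 24/73; L = rho/(1-rho) = 0.49

0.49


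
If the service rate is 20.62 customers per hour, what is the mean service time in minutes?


Mean service time = 60/mu = 60/20.62 = 2.91 minutes

2.91 minutes


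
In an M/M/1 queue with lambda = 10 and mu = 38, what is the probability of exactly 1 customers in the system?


rho = 10/38; P(n) = (1-rho)*rho^n = (1-10/38)*(10/38)^1 = 0.1939

0.1939


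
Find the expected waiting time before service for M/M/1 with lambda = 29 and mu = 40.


rho = 29/40; Wq = rho/(mu - lambda) = 0.0659 hours

0.0659 hours


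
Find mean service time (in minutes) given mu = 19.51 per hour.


Mean service time = 60/mu = 60/19.51 = 3.08 minutes

3.08 minutes
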